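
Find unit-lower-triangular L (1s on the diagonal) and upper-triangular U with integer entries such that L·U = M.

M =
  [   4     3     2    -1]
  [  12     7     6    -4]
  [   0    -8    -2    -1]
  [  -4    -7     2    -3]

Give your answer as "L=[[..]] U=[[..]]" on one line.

  r1 -= 3·r0 → [0,-2,0,-1]
  r2 -= 0·r0 → [0,-8,-2,-1]
  r3 -= -1·r0 → [0,-4,4,-4]
  r2 -= 4·r1 → [0,0,-2,3]
  r3 -= 2·r1 → [0,0,4,-2]
  r3 -= -2·r2 → [0,0,0,4]

L=[[1,0,0,0],[3,1,0,0],[0,4,1,0],[-1,2,-2,1]] U=[[4,3,2,-1],[0,-2,0,-1],[0,0,-2,3],[0,0,0,4]]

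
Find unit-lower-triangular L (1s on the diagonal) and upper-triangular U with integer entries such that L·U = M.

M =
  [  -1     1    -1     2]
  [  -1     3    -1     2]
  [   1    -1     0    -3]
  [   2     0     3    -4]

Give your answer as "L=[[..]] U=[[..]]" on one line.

  R1 -= 1·R0 → [0,2,0,0]
  R2 -= -1·R0 → [0,0,-1,-1]
  R3 -= -2·R0 → [0,2,1,0]
  R2 -= 0·R1 → [0,0,-1,-1]
  R3 -= 1·R1 → [0,0,1,0]
  R3 -= -1·R2 → [0,0,0,-1]

L=[[1,0,0,0],[1,1,0,0],[-1,0,1,0],[-2,1,-1,1]] U=[[-1,1,-1,2],[0,2,0,0],[0,0,-1,-1],[0,0,0,-1]]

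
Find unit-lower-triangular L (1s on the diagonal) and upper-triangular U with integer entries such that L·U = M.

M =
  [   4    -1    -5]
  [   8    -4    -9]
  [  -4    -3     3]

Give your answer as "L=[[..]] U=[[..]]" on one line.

L=[[1,0,0],[2,1,0],[-1,2,1]] U=[[4,-1,-5],[0,-2,1],[0,0,-4]]

  R1 -= 2·R0 → [0,-2,1]
  R2 -= -1·R0 → [0,-4,-2]
  R2 -= 2·R1 → [0,0,-4]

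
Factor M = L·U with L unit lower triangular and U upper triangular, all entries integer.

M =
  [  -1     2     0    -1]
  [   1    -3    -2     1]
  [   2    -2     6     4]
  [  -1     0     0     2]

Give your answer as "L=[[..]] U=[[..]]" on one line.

L=[[1,0,0,0],[-1,1,0,0],[-2,-2,1,0],[1,2,2,1]] U=[[-1,2,0,-1],[0,-1,-2,0],[0,0,2,2],[0,0,0,-1]]

  row1 -= -1·row0 → [0,-1,-2,0]
  row2 -= -2·row0 → [0,2,6,2]
  row3 -= 1·row0 → [0,-2,0,3]
  row2 -= -2·row1 → [0,0,2,2]
  row3 -= 2·row1 → [0,0,4,3]
  row3 -= 2·row2 → [0,0,0,-1]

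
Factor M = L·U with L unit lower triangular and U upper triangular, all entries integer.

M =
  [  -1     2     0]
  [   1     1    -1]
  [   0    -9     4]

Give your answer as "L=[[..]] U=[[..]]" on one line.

  r1 -= -1·r0 → [0,3,-1]
  r2 -= 0·r0 → [0,-9,4]
  r2 -= -3·r1 → [0,0,1]

L=[[1,0,0],[-1,1,0],[0,-3,1]] U=[[-1,2,0],[0,3,-1],[0,0,1]]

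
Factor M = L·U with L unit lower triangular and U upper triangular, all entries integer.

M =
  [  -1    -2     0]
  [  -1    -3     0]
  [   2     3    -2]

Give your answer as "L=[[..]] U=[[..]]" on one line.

L=[[1,0,0],[1,1,0],[-2,1,1]] U=[[-1,-2,0],[0,-1,0],[0,0,-2]]

  R1 -= 1·R0 → [0,-1,0]
  R2 -= -2·R0 → [0,-1,-2]
  R2 -= 1·R1 → [0,0,-2]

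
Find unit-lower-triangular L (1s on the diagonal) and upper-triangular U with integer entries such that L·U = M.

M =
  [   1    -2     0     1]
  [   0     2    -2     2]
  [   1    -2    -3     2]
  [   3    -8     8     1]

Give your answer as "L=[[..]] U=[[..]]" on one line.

L=[[1,0,0,0],[0,1,0,0],[1,0,1,0],[3,-1,-2,1]] U=[[1,-2,0,1],[0,2,-2,2],[0,0,-3,1],[0,0,0,2]]

  r1 -= 0·r0 → [0,2,-2,2]
  r2 -= 1·r0 → [0,0,-3,1]
  r3 -= 3·r0 → [0,-2,8,-2]
  r2 -= 0·r1 → [0,0,-3,1]
  r3 -= -1·r1 → [0,0,6,0]
  r3 -= -2·r2 → [0,0,0,2]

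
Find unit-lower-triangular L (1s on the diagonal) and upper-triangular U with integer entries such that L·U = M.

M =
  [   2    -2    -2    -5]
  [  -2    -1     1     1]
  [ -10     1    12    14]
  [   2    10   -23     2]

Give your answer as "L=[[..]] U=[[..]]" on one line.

L=[[1,0,0,0],[-1,1,0,0],[-5,3,1,0],[1,-4,-5,1]] U=[[2,-2,-2,-5],[0,-3,-1,-4],[0,0,5,1],[0,0,0,-4]]

  row1 -= -1·row0 → [0,-3,-1,-4]
  row2 -= -5·row0 → [0,-9,2,-11]
  row3 -= 1·row0 → [0,12,-21,7]
  row2 -= 3·row1 → [0,0,5,1]
  row3 -= -4·row1 → [0,0,-25,-9]
  row3 -= -5·row2 → [0,0,0,-4]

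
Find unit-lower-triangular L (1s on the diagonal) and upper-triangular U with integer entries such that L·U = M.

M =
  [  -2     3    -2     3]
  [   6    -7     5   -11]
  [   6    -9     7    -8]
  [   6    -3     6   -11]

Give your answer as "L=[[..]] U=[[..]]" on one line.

L=[[1,0,0,0],[-3,1,0,0],[-3,0,1,0],[-3,3,3,1]] U=[[-2,3,-2,3],[0,2,-1,-2],[0,0,1,1],[0,0,0,1]]

  row1 -= -3·row0 → [0,2,-1,-2]
  row2 -= -3·row0 → [0,0,1,1]
  row3 -= -3·row0 → [0,6,0,-2]
  row2 -= 0·row1 → [0,0,1,1]
  row3 -= 3·row1 → [0,0,3,4]
  row3 -= 3·row2 → [0,0,0,1]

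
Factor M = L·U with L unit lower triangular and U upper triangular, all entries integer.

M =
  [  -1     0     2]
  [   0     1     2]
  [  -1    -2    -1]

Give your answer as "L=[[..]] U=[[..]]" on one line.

  R1 -= 0·R0 → [0,1,2]
  R2 -= 1·R0 → [0,-2,-3]
  R2 -= -2·R1 → [0,0,1]

L=[[1,0,0],[0,1,0],[1,-2,1]] U=[[-1,0,2],[0,1,2],[0,0,1]]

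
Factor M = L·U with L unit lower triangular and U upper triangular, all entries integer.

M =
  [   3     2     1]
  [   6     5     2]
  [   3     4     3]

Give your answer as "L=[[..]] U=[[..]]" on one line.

L=[[1,0,0],[2,1,0],[1,2,1]] U=[[3,2,1],[0,1,0],[0,0,2]]

  r1 -= 2·r0 → [0,1,0]
  r2 -= 1·r0 → [0,2,2]
  r2 -= 2·r1 → [0,0,2]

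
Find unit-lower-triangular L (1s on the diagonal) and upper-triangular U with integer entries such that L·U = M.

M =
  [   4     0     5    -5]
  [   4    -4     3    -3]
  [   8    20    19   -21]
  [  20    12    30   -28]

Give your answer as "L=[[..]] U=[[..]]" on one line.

  r1 -= 1·r0 → [0,-4,-2,2]
  r2 -= 2·r0 → [0,20,9,-11]
  r3 -= 5·r0 → [0,12,5,-3]
  r2 -= -5·r1 → [0,0,-1,-1]
  r3 -= -3·r1 → [0,0,-1,3]
  r3 -= 1·r2 → [0,0,0,4]

L=[[1,0,0,0],[1,1,0,0],[2,-5,1,0],[5,-3,1,1]] U=[[4,0,5,-5],[0,-4,-2,2],[0,0,-1,-1],[0,0,0,4]]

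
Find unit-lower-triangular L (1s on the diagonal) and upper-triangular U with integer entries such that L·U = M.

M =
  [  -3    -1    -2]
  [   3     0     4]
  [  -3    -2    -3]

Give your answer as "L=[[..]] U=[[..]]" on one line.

L=[[1,0,0],[-1,1,0],[1,1,1]] U=[[-3,-1,-2],[0,-1,2],[0,0,-3]]

  row1 -= -1·row0 → [0,-1,2]
  row2 -= 1·row0 → [0,-1,-1]
  row2 -= 1·row1 → [0,0,-3]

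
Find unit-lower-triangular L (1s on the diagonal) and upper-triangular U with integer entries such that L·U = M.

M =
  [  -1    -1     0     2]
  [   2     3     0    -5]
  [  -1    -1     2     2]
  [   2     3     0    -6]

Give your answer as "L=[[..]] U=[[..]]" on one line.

  r1 -= -2·r0 → [0,1,0,-1]
  r2 -= 1·r0 → [0,0,2,0]
  r3 -= -2·r0 → [0,1,0,-2]
  r2 -= 0·r1 → [0,0,2,0]
  r3 -= 1·r1 → [0,0,0,-1]
  r3 -= 0·r2 → [0,0,0,-1]

L=[[1,0,0,0],[-2,1,0,0],[1,0,1,0],[-2,1,0,1]] U=[[-1,-1,0,2],[0,1,0,-1],[0,0,2,0],[0,0,0,-1]]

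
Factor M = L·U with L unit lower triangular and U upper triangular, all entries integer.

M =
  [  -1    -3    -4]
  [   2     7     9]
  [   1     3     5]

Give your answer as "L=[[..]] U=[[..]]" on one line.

  R1 -= -2·R0 → [0,1,1]
  R2 -= -1·R0 → [0,0,1]
  R2 -= 0·R1 → [0,0,1]

L=[[1,0,0],[-2,1,0],[-1,0,1]] U=[[-1,-3,-4],[0,1,1],[0,0,1]]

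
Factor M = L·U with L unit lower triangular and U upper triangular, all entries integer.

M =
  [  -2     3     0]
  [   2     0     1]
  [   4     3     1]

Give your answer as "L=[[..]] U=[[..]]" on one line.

  r1 -= -1·r0 → [0,3,1]
  r2 -= -2·r0 → [0,9,1]
  r2 -= 3·r1 → [0,0,-2]

L=[[1,0,0],[-1,1,0],[-2,3,1]] U=[[-2,3,0],[0,3,1],[0,0,-2]]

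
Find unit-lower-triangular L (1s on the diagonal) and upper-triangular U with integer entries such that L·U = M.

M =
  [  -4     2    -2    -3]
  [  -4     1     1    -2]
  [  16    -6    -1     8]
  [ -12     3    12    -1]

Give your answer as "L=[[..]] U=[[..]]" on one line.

  R1 -= 1·R0 → [0,-1,3,1]
  R2 -= -4·R0 → [0,2,-9,-4]
  R3 -= 3·R0 → [0,-3,18,8]
  R2 -= -2·R1 → [0,0,-3,-2]
  R3 -= 3·R1 → [0,0,9,5]
  R3 -= -3·R2 → [0,0,0,-1]

L=[[1,0,0,0],[1,1,0,0],[-4,-2,1,0],[3,3,-3,1]] U=[[-4,2,-2,-3],[0,-1,3,1],[0,0,-3,-2],[0,0,0,-1]]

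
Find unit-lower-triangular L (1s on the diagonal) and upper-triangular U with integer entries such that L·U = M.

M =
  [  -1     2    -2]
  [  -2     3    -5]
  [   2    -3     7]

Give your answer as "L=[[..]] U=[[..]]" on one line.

L=[[1,0,0],[2,1,0],[-2,-1,1]] U=[[-1,2,-2],[0,-1,-1],[0,0,2]]

  row1 -= 2·row0 → [0,-1,-1]
  row2 -= -2·row0 → [0,1,3]
  row2 -= -1·row1 → [0,0,2]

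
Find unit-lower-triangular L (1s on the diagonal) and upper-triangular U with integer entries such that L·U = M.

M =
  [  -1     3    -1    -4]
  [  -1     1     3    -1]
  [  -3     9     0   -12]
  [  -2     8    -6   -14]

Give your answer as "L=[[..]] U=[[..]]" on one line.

L=[[1,0,0,0],[1,1,0,0],[3,0,1,0],[2,-1,0,1]] U=[[-1,3,-1,-4],[0,-2,4,3],[0,0,3,0],[0,0,0,-3]]

  row1 -= 1·row0 → [0,-2,4,3]
  row2 -= 3·row0 → [0,0,3,0]
  row3 -= 2·row0 → [0,2,-4,-6]
  row2 -= 0·row1 → [0,0,3,0]
  row3 -= -1·row1 → [0,0,0,-3]
  row3 -= 0·row2 → [0,0,0,-3]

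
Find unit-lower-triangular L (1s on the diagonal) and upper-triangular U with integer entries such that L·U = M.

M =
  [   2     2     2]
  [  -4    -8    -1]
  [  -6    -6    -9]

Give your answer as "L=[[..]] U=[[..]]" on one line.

L=[[1,0,0],[-2,1,0],[-3,0,1]] U=[[2,2,2],[0,-4,3],[0,0,-3]]

  r1 -= -2·r0 → [0,-4,3]
  r2 -= -3·r0 → [0,0,-3]
  r2 -= 0·r1 → [0,0,-3]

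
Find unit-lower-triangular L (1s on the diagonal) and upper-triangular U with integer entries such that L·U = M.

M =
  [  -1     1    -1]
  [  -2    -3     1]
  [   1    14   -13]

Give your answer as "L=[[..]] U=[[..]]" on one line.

  row1 -= 2·row0 → [0,-5,3]
  row2 -= -1·row0 → [0,15,-14]
  row2 -= -3·row1 → [0,0,-5]

L=[[1,0,0],[2,1,0],[-1,-3,1]] U=[[-1,1,-1],[0,-5,3],[0,0,-5]]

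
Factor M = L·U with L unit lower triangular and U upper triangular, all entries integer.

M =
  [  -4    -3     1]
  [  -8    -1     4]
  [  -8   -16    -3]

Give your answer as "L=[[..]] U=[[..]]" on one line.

  row1 -= 2·row0 → [0,5,2]
  row2 -= 2·row0 → [0,-10,-5]
  row2 -= -2·row1 → [0,0,-1]

L=[[1,0,0],[2,1,0],[2,-2,1]] U=[[-4,-3,1],[0,5,2],[0,0,-1]]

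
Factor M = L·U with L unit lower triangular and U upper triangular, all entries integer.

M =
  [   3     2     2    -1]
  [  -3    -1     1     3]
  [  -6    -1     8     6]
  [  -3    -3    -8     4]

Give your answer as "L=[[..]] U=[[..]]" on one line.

L=[[1,0,0,0],[-1,1,0,0],[-2,3,1,0],[-1,-1,-1,1]] U=[[3,2,2,-1],[0,1,3,2],[0,0,3,-2],[0,0,0,3]]

  R1 -= -1·R0 → [0,1,3,2]
  R2 -= -2·R0 → [0,3,12,4]
  R3 -= -1·R0 → [0,-1,-6,3]
  R2 -= 3·R1 → [0,0,3,-2]
  R3 -= -1·R1 → [0,0,-3,5]
  R3 -= -1·R2 → [0,0,0,3]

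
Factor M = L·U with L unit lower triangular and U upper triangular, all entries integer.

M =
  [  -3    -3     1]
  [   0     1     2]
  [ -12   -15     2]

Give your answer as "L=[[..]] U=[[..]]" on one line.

  R1 -= 0·R0 → [0,1,2]
  R2 -= 4·R0 → [0,-3,-2]
  R2 -= -3·R1 → [0,0,4]

L=[[1,0,0],[0,1,0],[4,-3,1]] U=[[-3,-3,1],[0,1,2],[0,0,4]]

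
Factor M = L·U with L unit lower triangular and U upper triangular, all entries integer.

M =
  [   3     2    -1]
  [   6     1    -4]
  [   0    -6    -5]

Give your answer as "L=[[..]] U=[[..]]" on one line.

L=[[1,0,0],[2,1,0],[0,2,1]] U=[[3,2,-1],[0,-3,-2],[0,0,-1]]

  r1 -= 2·r0 → [0,-3,-2]
  r2 -= 0·r0 → [0,-6,-5]
  r2 -= 2·r1 → [0,0,-1]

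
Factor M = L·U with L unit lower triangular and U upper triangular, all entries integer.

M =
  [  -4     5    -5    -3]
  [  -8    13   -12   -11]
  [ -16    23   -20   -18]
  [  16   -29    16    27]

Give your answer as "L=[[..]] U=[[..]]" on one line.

  r1 -= 2·r0 → [0,3,-2,-5]
  r2 -= 4·r0 → [0,3,0,-6]
  r3 -= -4·r0 → [0,-9,-4,15]
  r2 -= 1·r1 → [0,0,2,-1]
  r3 -= -3·r1 → [0,0,-10,0]
  r3 -= -5·r2 → [0,0,0,-5]

L=[[1,0,0,0],[2,1,0,0],[4,1,1,0],[-4,-3,-5,1]] U=[[-4,5,-5,-3],[0,3,-2,-5],[0,0,2,-1],[0,0,0,-5]]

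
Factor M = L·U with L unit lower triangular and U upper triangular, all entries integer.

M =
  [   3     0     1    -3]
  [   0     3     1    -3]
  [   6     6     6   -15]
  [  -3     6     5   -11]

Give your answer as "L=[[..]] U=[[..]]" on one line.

L=[[1,0,0,0],[0,1,0,0],[2,2,1,0],[-1,2,2,1]] U=[[3,0,1,-3],[0,3,1,-3],[0,0,2,-3],[0,0,0,-2]]

  r1 -= 0·r0 → [0,3,1,-3]
  r2 -= 2·r0 → [0,6,4,-9]
  r3 -= -1·r0 → [0,6,6,-14]
  r2 -= 2·r1 → [0,0,2,-3]
  r3 -= 2·r1 → [0,0,4,-8]
  r3 -= 2·r2 → [0,0,0,-2]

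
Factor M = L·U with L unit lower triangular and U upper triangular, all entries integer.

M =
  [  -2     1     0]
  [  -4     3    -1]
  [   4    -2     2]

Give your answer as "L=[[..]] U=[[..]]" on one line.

  row1 -= 2·row0 → [0,1,-1]
  row2 -= -2·row0 → [0,0,2]
  row2 -= 0·row1 → [0,0,2]

L=[[1,0,0],[2,1,0],[-2,0,1]] U=[[-2,1,0],[0,1,-1],[0,0,2]]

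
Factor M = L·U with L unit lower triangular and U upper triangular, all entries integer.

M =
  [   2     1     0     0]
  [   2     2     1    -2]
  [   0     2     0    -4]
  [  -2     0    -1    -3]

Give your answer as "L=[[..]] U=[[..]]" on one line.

L=[[1,0,0,0],[1,1,0,0],[0,2,1,0],[-1,1,1,1]] U=[[2,1,0,0],[0,1,1,-2],[0,0,-2,0],[0,0,0,-1]]

  r1 -= 1·r0 → [0,1,1,-2]
  r2 -= 0·r0 → [0,2,0,-4]
  r3 -= -1·r0 → [0,1,-1,-3]
  r2 -= 2·r1 → [0,0,-2,0]
  r3 -= 1·r1 → [0,0,-2,-1]
  r3 -= 1·r2 → [0,0,0,-1]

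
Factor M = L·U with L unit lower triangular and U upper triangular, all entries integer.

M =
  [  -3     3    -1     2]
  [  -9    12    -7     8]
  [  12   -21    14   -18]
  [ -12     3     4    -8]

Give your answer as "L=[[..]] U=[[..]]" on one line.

  row1 -= 3·row0 → [0,3,-4,2]
  row2 -= -4·row0 → [0,-9,10,-10]
  row3 -= 4·row0 → [0,-9,8,-16]
  row2 -= -3·row1 → [0,0,-2,-4]
  row3 -= -3·row1 → [0,0,-4,-10]
  row3 -= 2·row2 → [0,0,0,-2]

L=[[1,0,0,0],[3,1,0,0],[-4,-3,1,0],[4,-3,2,1]] U=[[-3,3,-1,2],[0,3,-4,2],[0,0,-2,-4],[0,0,0,-2]]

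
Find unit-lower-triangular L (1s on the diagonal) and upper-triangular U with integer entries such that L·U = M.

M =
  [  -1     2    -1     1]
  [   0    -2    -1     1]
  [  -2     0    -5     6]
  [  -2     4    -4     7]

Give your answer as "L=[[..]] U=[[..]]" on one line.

  R1 -= 0·R0 → [0,-2,-1,1]
  R2 -= 2·R0 → [0,-4,-3,4]
  R3 -= 2·R0 → [0,0,-2,5]
  R2 -= 2·R1 → [0,0,-1,2]
  R3 -= 0·R1 → [0,0,-2,5]
  R3 -= 2·R2 → [0,0,0,1]

L=[[1,0,0,0],[0,1,0,0],[2,2,1,0],[2,0,2,1]] U=[[-1,2,-1,1],[0,-2,-1,1],[0,0,-1,2],[0,0,0,1]]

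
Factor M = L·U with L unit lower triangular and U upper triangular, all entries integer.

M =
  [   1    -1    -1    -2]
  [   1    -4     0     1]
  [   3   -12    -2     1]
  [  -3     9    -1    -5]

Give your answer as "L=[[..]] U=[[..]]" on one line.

  r1 -= 1·r0 → [0,-3,1,3]
  r2 -= 3·r0 → [0,-9,1,7]
  r3 -= -3·r0 → [0,6,-4,-11]
  r2 -= 3·r1 → [0,0,-2,-2]
  r3 -= -2·r1 → [0,0,-2,-5]
  r3 -= 1·r2 → [0,0,0,-3]

L=[[1,0,0,0],[1,1,0,0],[3,3,1,0],[-3,-2,1,1]] U=[[1,-1,-1,-2],[0,-3,1,3],[0,0,-2,-2],[0,0,0,-3]]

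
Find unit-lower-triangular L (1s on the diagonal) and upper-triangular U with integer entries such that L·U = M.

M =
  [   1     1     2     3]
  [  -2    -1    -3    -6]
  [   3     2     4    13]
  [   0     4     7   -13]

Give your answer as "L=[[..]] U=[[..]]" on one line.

  R1 -= -2·R0 → [0,1,1,0]
  R2 -= 3·R0 → [0,-1,-2,4]
  R3 -= 0·R0 → [0,4,7,-13]
  R2 -= -1·R1 → [0,0,-1,4]
  R3 -= 4·R1 → [0,0,3,-13]
  R3 -= -3·R2 → [0,0,0,-1]

L=[[1,0,0,0],[-2,1,0,0],[3,-1,1,0],[0,4,-3,1]] U=[[1,1,2,3],[0,1,1,0],[0,0,-1,4],[0,0,0,-1]]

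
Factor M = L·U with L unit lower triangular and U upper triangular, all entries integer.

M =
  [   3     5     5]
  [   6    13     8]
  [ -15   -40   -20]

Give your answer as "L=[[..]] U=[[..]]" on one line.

  r1 -= 2·r0 → [0,3,-2]
  r2 -= -5·r0 → [0,-15,5]
  r2 -= -5·r1 → [0,0,-5]

L=[[1,0,0],[2,1,0],[-5,-5,1]] U=[[3,5,5],[0,3,-2],[0,0,-5]]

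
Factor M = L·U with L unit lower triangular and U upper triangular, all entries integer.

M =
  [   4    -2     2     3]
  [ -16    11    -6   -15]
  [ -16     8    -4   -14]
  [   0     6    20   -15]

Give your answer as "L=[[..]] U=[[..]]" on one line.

L=[[1,0,0,0],[-4,1,0,0],[-4,0,1,0],[0,2,4,1]] U=[[4,-2,2,3],[0,3,2,-3],[0,0,4,-2],[0,0,0,-1]]

  r1 -= -4·r0 → [0,3,2,-3]
  r2 -= -4·r0 → [0,0,4,-2]
  r3 -= 0·r0 → [0,6,20,-15]
  r2 -= 0·r1 → [0,0,4,-2]
  r3 -= 2·r1 → [0,0,16,-9]
  r3 -= 4·r2 → [0,0,0,-1]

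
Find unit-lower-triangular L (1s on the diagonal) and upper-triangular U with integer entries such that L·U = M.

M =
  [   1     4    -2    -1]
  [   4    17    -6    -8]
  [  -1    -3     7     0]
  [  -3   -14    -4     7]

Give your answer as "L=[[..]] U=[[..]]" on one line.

  R1 -= 4·R0 → [0,1,2,-4]
  R2 -= -1·R0 → [0,1,5,-1]
  R3 -= -3·R0 → [0,-2,-10,4]
  R2 -= 1·R1 → [0,0,3,3]
  R3 -= -2·R1 → [0,0,-6,-4]
  R3 -= -2·R2 → [0,0,0,2]

L=[[1,0,0,0],[4,1,0,0],[-1,1,1,0],[-3,-2,-2,1]] U=[[1,4,-2,-1],[0,1,2,-4],[0,0,3,3],[0,0,0,2]]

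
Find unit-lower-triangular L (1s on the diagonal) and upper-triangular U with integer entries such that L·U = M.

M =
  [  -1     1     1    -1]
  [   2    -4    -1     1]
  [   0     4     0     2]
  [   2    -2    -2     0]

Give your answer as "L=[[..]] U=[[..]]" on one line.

L=[[1,0,0,0],[-2,1,0,0],[0,-2,1,0],[-2,0,0,1]] U=[[-1,1,1,-1],[0,-2,1,-1],[0,0,2,0],[0,0,0,-2]]

  r1 -= -2·r0 → [0,-2,1,-1]
  r2 -= 0·r0 → [0,4,0,2]
  r3 -= -2·r0 → [0,0,0,-2]
  r2 -= -2·r1 → [0,0,2,0]
  r3 -= 0·r1 → [0,0,0,-2]
  r3 -= 0·r2 → [0,0,0,-2]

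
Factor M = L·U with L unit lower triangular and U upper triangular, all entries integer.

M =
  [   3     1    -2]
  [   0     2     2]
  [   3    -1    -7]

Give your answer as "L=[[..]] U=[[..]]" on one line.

  R1 -= 0·R0 → [0,2,2]
  R2 -= 1·R0 → [0,-2,-5]
  R2 -= -1·R1 → [0,0,-3]

L=[[1,0,0],[0,1,0],[1,-1,1]] U=[[3,1,-2],[0,2,2],[0,0,-3]]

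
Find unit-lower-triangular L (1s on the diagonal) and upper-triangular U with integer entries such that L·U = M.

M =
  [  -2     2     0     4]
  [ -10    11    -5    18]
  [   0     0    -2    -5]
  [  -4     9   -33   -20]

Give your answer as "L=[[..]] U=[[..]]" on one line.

L=[[1,0,0,0],[5,1,0,0],[0,0,1,0],[2,5,4,1]] U=[[-2,2,0,4],[0,1,-5,-2],[0,0,-2,-5],[0,0,0,2]]

  R1 -= 5·R0 → [0,1,-5,-2]
  R2 -= 0·R0 → [0,0,-2,-5]
  R3 -= 2·R0 → [0,5,-33,-28]
  R2 -= 0·R1 → [0,0,-2,-5]
  R3 -= 5·R1 → [0,0,-8,-18]
  R3 -= 4·R2 → [0,0,0,2]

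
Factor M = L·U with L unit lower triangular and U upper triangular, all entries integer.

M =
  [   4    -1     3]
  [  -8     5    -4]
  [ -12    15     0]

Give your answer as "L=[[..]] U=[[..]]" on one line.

  R1 -= -2·R0 → [0,3,2]
  R2 -= -3·R0 → [0,12,9]
  R2 -= 4·R1 → [0,0,1]

L=[[1,0,0],[-2,1,0],[-3,4,1]] U=[[4,-1,3],[0,3,2],[0,0,1]]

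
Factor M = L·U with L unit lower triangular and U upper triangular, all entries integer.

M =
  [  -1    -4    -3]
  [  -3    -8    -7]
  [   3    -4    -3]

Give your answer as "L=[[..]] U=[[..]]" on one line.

  r1 -= 3·r0 → [0,4,2]
  r2 -= -3·r0 → [0,-16,-12]
  r2 -= -4·r1 → [0,0,-4]

L=[[1,0,0],[3,1,0],[-3,-4,1]] U=[[-1,-4,-3],[0,4,2],[0,0,-4]]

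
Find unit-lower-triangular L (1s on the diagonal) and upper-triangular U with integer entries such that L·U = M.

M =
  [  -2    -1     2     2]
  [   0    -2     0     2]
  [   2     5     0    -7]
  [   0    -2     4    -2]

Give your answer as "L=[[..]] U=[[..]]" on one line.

L=[[1,0,0,0],[0,1,0,0],[-1,-2,1,0],[0,1,2,1]] U=[[-2,-1,2,2],[0,-2,0,2],[0,0,2,-1],[0,0,0,-2]]

  r1 -= 0·r0 → [0,-2,0,2]
  r2 -= -1·r0 → [0,4,2,-5]
  r3 -= 0·r0 → [0,-2,4,-2]
  r2 -= -2·r1 → [0,0,2,-1]
  r3 -= 1·r1 → [0,0,4,-4]
  r3 -= 2·r2 → [0,0,0,-2]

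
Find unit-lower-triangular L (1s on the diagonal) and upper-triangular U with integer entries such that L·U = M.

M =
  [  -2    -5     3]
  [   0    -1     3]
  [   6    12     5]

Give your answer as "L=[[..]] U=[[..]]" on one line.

L=[[1,0,0],[0,1,0],[-3,3,1]] U=[[-2,-5,3],[0,-1,3],[0,0,5]]

  R1 -= 0·R0 → [0,-1,3]
  R2 -= -3·R0 → [0,-3,14]
  R2 -= 3·R1 → [0,0,5]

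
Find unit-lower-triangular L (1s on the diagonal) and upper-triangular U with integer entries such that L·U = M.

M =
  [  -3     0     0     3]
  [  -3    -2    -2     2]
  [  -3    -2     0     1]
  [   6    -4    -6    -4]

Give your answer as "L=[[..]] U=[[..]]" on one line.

L=[[1,0,0,0],[1,1,0,0],[1,1,1,0],[-2,2,-1,1]] U=[[-3,0,0,3],[0,-2,-2,-1],[0,0,2,-1],[0,0,0,3]]

  R1 -= 1·R0 → [0,-2,-2,-1]
  R2 -= 1·R0 → [0,-2,0,-2]
  R3 -= -2·R0 → [0,-4,-6,2]
  R2 -= 1·R1 → [0,0,2,-1]
  R3 -= 2·R1 → [0,0,-2,4]
  R3 -= -1·R2 → [0,0,0,3]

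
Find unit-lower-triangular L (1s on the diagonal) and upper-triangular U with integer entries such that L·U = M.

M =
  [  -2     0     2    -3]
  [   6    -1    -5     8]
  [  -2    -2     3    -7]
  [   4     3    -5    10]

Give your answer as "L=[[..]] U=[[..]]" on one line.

  R1 -= -3·R0 → [0,-1,1,-1]
  R2 -= 1·R0 → [0,-2,1,-4]
  R3 -= -2·R0 → [0,3,-1,4]
  R2 -= 2·R1 → [0,0,-1,-2]
  R3 -= -3·R1 → [0,0,2,1]
  R3 -= -2·R2 → [0,0,0,-3]

L=[[1,0,0,0],[-3,1,0,0],[1,2,1,0],[-2,-3,-2,1]] U=[[-2,0,2,-3],[0,-1,1,-1],[0,0,-1,-2],[0,0,0,-3]]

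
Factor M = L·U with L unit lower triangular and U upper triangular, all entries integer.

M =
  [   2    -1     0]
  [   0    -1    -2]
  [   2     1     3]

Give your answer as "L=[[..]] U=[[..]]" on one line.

  R1 -= 0·R0 → [0,-1,-2]
  R2 -= 1·R0 → [0,2,3]
  R2 -= -2·R1 → [0,0,-1]

L=[[1,0,0],[0,1,0],[1,-2,1]] U=[[2,-1,0],[0,-1,-2],[0,0,-1]]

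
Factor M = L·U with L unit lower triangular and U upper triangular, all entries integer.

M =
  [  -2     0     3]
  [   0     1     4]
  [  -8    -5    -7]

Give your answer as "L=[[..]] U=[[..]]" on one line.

L=[[1,0,0],[0,1,0],[4,-5,1]] U=[[-2,0,3],[0,1,4],[0,0,1]]

  R1 -= 0·R0 → [0,1,4]
  R2 -= 4·R0 → [0,-5,-19]
  R2 -= -5·R1 → [0,0,1]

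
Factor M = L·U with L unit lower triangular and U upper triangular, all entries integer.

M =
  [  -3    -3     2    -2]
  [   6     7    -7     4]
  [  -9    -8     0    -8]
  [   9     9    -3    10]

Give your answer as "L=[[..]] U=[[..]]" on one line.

L=[[1,0,0,0],[-2,1,0,0],[3,1,1,0],[-3,0,-1,1]] U=[[-3,-3,2,-2],[0,1,-3,0],[0,0,-3,-2],[0,0,0,2]]

  R1 -= -2·R0 → [0,1,-3,0]
  R2 -= 3·R0 → [0,1,-6,-2]
  R3 -= -3·R0 → [0,0,3,4]
  R2 -= 1·R1 → [0,0,-3,-2]
  R3 -= 0·R1 → [0,0,3,4]
  R3 -= -1·R2 → [0,0,0,2]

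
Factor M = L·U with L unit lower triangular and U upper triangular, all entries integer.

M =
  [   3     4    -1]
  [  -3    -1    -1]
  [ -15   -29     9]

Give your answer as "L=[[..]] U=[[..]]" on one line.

L=[[1,0,0],[-1,1,0],[-5,-3,1]] U=[[3,4,-1],[0,3,-2],[0,0,-2]]

  row1 -= -1·row0 → [0,3,-2]
  row2 -= -5·row0 → [0,-9,4]
  row2 -= -3·row1 → [0,0,-2]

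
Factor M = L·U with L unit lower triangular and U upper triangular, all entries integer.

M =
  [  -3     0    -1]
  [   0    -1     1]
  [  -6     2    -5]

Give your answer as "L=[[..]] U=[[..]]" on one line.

L=[[1,0,0],[0,1,0],[2,-2,1]] U=[[-3,0,-1],[0,-1,1],[0,0,-1]]

  row1 -= 0·row0 → [0,-1,1]
  row2 -= 2·row0 → [0,2,-3]
  row2 -= -2·row1 → [0,0,-1]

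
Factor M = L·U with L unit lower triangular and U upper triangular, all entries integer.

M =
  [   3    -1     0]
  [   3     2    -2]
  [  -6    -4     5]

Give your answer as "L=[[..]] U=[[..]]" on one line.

L=[[1,0,0],[1,1,0],[-2,-2,1]] U=[[3,-1,0],[0,3,-2],[0,0,1]]

  row1 -= 1·row0 → [0,3,-2]
  row2 -= -2·row0 → [0,-6,5]
  row2 -= -2·row1 → [0,0,1]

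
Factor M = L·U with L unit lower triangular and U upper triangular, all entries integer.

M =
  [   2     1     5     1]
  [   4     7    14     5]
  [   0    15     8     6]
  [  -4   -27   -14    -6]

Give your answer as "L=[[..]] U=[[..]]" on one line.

  row1 -= 2·row0 → [0,5,4,3]
  row2 -= 0·row0 → [0,15,8,6]
  row3 -= -2·row0 → [0,-25,-4,-4]
  row2 -= 3·row1 → [0,0,-4,-3]
  row3 -= -5·row1 → [0,0,16,11]
  row3 -= -4·row2 → [0,0,0,-1]

L=[[1,0,0,0],[2,1,0,0],[0,3,1,0],[-2,-5,-4,1]] U=[[2,1,5,1],[0,5,4,3],[0,0,-4,-3],[0,0,0,-1]]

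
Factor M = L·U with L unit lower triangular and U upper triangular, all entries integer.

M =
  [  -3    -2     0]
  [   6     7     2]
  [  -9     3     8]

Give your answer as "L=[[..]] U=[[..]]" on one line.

  r1 -= -2·r0 → [0,3,2]
  r2 -= 3·r0 → [0,9,8]
  r2 -= 3·r1 → [0,0,2]

L=[[1,0,0],[-2,1,0],[3,3,1]] U=[[-3,-2,0],[0,3,2],[0,0,2]]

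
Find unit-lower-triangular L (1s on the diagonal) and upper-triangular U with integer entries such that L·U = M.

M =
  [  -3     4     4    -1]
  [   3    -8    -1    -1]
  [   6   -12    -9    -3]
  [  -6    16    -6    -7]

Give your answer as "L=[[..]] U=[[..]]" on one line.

  r1 -= -1·r0 → [0,-4,3,-2]
  r2 -= -2·r0 → [0,-4,-1,-5]
  r3 -= 2·r0 → [0,8,-14,-5]
  r2 -= 1·r1 → [0,0,-4,-3]
  r3 -= -2·r1 → [0,0,-8,-9]
  r3 -= 2·r2 → [0,0,0,-3]

L=[[1,0,0,0],[-1,1,0,0],[-2,1,1,0],[2,-2,2,1]] U=[[-3,4,4,-1],[0,-4,3,-2],[0,0,-4,-3],[0,0,0,-3]]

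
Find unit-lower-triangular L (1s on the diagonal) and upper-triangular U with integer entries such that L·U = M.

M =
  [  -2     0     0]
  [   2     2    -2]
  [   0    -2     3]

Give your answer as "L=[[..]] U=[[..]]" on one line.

L=[[1,0,0],[-1,1,0],[0,-1,1]] U=[[-2,0,0],[0,2,-2],[0,0,1]]

  row1 -= -1·row0 → [0,2,-2]
  row2 -= 0·row0 → [0,-2,3]
  row2 -= -1·row1 → [0,0,1]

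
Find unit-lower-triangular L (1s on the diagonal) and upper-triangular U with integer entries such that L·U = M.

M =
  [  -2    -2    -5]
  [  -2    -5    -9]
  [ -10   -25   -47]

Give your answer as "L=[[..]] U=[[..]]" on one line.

L=[[1,0,0],[1,1,0],[5,5,1]] U=[[-2,-2,-5],[0,-3,-4],[0,0,-2]]

  R1 -= 1·R0 → [0,-3,-4]
  R2 -= 5·R0 → [0,-15,-22]
  R2 -= 5·R1 → [0,0,-2]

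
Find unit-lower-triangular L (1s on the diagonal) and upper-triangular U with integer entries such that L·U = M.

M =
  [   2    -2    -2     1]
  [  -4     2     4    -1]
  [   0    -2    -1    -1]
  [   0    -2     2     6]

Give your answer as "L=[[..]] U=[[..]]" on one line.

  r1 -= -2·r0 → [0,-2,0,1]
  r2 -= 0·r0 → [0,-2,-1,-1]
  r3 -= 0·r0 → [0,-2,2,6]
  r2 -= 1·r1 → [0,0,-1,-2]
  r3 -= 1·r1 → [0,0,2,5]
  r3 -= -2·r2 → [0,0,0,1]

L=[[1,0,0,0],[-2,1,0,0],[0,1,1,0],[0,1,-2,1]] U=[[2,-2,-2,1],[0,-2,0,1],[0,0,-1,-2],[0,0,0,1]]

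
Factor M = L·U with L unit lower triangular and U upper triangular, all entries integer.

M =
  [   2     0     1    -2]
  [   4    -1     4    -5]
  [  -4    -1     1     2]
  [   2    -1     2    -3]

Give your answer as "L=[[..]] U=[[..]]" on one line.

  R1 -= 2·R0 → [0,-1,2,-1]
  R2 -= -2·R0 → [0,-1,3,-2]
  R3 -= 1·R0 → [0,-1,1,-1]
  R2 -= 1·R1 → [0,0,1,-1]
  R3 -= 1·R1 → [0,0,-1,0]
  R3 -= -1·R2 → [0,0,0,-1]

L=[[1,0,0,0],[2,1,0,0],[-2,1,1,0],[1,1,-1,1]] U=[[2,0,1,-2],[0,-1,2,-1],[0,0,1,-1],[0,0,0,-1]]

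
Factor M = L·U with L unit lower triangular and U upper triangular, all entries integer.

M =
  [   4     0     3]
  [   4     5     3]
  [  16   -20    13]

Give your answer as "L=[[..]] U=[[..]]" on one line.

  R1 -= 1·R0 → [0,5,0]
  R2 -= 4·R0 → [0,-20,1]
  R2 -= -4·R1 → [0,0,1]

L=[[1,0,0],[1,1,0],[4,-4,1]] U=[[4,0,3],[0,5,0],[0,0,1]]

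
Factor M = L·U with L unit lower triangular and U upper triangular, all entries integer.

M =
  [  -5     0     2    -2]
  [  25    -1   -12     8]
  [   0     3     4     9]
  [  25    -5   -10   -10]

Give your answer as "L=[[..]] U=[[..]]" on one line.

L=[[1,0,0,0],[-5,1,0,0],[0,-3,1,0],[-5,5,-5,1]] U=[[-5,0,2,-2],[0,-1,-2,-2],[0,0,-2,3],[0,0,0,5]]

  r1 -= -5·r0 → [0,-1,-2,-2]
  r2 -= 0·r0 → [0,3,4,9]
  r3 -= -5·r0 → [0,-5,0,-20]
  r2 -= -3·r1 → [0,0,-2,3]
  r3 -= 5·r1 → [0,0,10,-10]
  r3 -= -5·r2 → [0,0,0,5]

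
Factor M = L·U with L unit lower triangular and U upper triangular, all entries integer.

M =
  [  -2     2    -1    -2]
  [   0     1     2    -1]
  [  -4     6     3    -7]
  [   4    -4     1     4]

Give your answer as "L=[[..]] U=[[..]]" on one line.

L=[[1,0,0,0],[0,1,0,0],[2,2,1,0],[-2,0,-1,1]] U=[[-2,2,-1,-2],[0,1,2,-1],[0,0,1,-1],[0,0,0,-1]]

  row1 -= 0·row0 → [0,1,2,-1]
  row2 -= 2·row0 → [0,2,5,-3]
  row3 -= -2·row0 → [0,0,-1,0]
  row2 -= 2·row1 → [0,0,1,-1]
  row3 -= 0·row1 → [0,0,-1,0]
  row3 -= -1·row2 → [0,0,0,-1]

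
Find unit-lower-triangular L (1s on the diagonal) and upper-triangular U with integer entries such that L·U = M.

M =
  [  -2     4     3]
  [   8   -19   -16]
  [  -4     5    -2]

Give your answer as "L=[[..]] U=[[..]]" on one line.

L=[[1,0,0],[-4,1,0],[2,1,1]] U=[[-2,4,3],[0,-3,-4],[0,0,-4]]

  r1 -= -4·r0 → [0,-3,-4]
  r2 -= 2·r0 → [0,-3,-8]
  r2 -= 1·r1 → [0,0,-4]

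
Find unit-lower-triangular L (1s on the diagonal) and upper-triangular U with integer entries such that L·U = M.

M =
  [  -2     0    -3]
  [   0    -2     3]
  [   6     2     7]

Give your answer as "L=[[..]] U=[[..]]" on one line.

L=[[1,0,0],[0,1,0],[-3,-1,1]] U=[[-2,0,-3],[0,-2,3],[0,0,1]]

  row1 -= 0·row0 → [0,-2,3]
  row2 -= -3·row0 → [0,2,-2]
  row2 -= -1·row1 → [0,0,1]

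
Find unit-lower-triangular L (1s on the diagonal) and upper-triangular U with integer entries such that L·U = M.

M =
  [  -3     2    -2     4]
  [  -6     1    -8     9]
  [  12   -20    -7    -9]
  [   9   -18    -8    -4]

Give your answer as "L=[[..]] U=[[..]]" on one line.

L=[[1,0,0,0],[2,1,0,0],[-4,4,1,0],[-3,4,2,1]] U=[[-3,2,-2,4],[0,-3,-4,1],[0,0,1,3],[0,0,0,-2]]

  r1 -= 2·r0 → [0,-3,-4,1]
  r2 -= -4·r0 → [0,-12,-15,7]
  r3 -= -3·r0 → [0,-12,-14,8]
  r2 -= 4·r1 → [0,0,1,3]
  r3 -= 4·r1 → [0,0,2,4]
  r3 -= 2·r2 → [0,0,0,-2]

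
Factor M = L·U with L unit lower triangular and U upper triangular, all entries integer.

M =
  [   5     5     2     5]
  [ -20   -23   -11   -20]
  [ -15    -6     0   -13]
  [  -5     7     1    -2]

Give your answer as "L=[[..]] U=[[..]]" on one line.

L=[[1,0,0,0],[-4,1,0,0],[-3,-3,1,0],[-1,-4,3,1]] U=[[5,5,2,5],[0,-3,-3,0],[0,0,-3,2],[0,0,0,-3]]

  r1 -= -4·r0 → [0,-3,-3,0]
  r2 -= -3·r0 → [0,9,6,2]
  r3 -= -1·r0 → [0,12,3,3]
  r2 -= -3·r1 → [0,0,-3,2]
  r3 -= -4·r1 → [0,0,-9,3]
  r3 -= 3·r2 → [0,0,0,-3]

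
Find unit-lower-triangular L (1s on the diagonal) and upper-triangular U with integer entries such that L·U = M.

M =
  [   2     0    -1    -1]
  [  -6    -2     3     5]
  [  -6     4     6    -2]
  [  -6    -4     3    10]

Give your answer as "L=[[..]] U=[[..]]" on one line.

  row1 -= -3·row0 → [0,-2,0,2]
  row2 -= -3·row0 → [0,4,3,-5]
  row3 -= -3·row0 → [0,-4,0,7]
  row2 -= -2·row1 → [0,0,3,-1]
  row3 -= 2·row1 → [0,0,0,3]
  row3 -= 0·row2 → [0,0,0,3]

L=[[1,0,0,0],[-3,1,0,0],[-3,-2,1,0],[-3,2,0,1]] U=[[2,0,-1,-1],[0,-2,0,2],[0,0,3,-1],[0,0,0,3]]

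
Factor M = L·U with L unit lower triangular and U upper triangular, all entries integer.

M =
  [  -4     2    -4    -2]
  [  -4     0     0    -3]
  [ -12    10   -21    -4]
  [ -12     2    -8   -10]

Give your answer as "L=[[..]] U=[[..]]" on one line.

L=[[1,0,0,0],[1,1,0,0],[3,-2,1,0],[3,2,4,1]] U=[[-4,2,-4,-2],[0,-2,4,-1],[0,0,-1,0],[0,0,0,-2]]

  R1 -= 1·R0 → [0,-2,4,-1]
  R2 -= 3·R0 → [0,4,-9,2]
  R3 -= 3·R0 → [0,-4,4,-4]
  R2 -= -2·R1 → [0,0,-1,0]
  R3 -= 2·R1 → [0,0,-4,-2]
  R3 -= 4·R2 → [0,0,0,-2]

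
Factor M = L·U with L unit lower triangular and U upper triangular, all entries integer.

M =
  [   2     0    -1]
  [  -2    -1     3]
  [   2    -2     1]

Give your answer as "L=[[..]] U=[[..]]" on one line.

  r1 -= -1·r0 → [0,-1,2]
  r2 -= 1·r0 → [0,-2,2]
  r2 -= 2·r1 → [0,0,-2]

L=[[1,0,0],[-1,1,0],[1,2,1]] U=[[2,0,-1],[0,-1,2],[0,0,-2]]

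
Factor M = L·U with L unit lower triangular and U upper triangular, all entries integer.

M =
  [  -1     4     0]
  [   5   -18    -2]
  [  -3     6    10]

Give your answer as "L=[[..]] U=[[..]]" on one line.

  row1 -= -5·row0 → [0,2,-2]
  row2 -= 3·row0 → [0,-6,10]
  row2 -= -3·row1 → [0,0,4]

L=[[1,0,0],[-5,1,0],[3,-3,1]] U=[[-1,4,0],[0,2,-2],[0,0,4]]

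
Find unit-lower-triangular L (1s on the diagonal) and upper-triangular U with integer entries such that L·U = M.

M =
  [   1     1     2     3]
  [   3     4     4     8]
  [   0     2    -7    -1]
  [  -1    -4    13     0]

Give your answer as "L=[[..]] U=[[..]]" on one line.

L=[[1,0,0,0],[3,1,0,0],[0,2,1,0],[-1,-3,-3,1]] U=[[1,1,2,3],[0,1,-2,-1],[0,0,-3,1],[0,0,0,3]]

  r1 -= 3·r0 → [0,1,-2,-1]
  r2 -= 0·r0 → [0,2,-7,-1]
  r3 -= -1·r0 → [0,-3,15,3]
  r2 -= 2·r1 → [0,0,-3,1]
  r3 -= -3·r1 → [0,0,9,0]
  r3 -= -3·r2 → [0,0,0,3]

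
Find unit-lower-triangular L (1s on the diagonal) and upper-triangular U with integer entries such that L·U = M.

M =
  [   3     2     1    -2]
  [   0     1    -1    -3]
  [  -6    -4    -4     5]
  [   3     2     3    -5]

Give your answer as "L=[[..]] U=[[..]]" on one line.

L=[[1,0,0,0],[0,1,0,0],[-2,0,1,0],[1,0,-1,1]] U=[[3,2,1,-2],[0,1,-1,-3],[0,0,-2,1],[0,0,0,-2]]

  r1 -= 0·r0 → [0,1,-1,-3]
  r2 -= -2·r0 → [0,0,-2,1]
  r3 -= 1·r0 → [0,0,2,-3]
  r2 -= 0·r1 → [0,0,-2,1]
  r3 -= 0·r1 → [0,0,2,-3]
  r3 -= -1·r2 → [0,0,0,-2]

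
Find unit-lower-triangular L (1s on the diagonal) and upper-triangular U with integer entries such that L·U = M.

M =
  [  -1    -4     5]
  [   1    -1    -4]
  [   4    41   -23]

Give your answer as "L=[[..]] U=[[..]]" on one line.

  R1 -= -1·R0 → [0,-5,1]
  R2 -= -4·R0 → [0,25,-3]
  R2 -= -5·R1 → [0,0,2]

L=[[1,0,0],[-1,1,0],[-4,-5,1]] U=[[-1,-4,5],[0,-5,1],[0,0,2]]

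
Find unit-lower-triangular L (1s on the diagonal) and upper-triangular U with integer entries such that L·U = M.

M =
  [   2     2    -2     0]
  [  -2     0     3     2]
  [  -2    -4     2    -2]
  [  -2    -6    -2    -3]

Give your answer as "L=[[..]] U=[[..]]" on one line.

  R1 -= -1·R0 → [0,2,1,2]
  R2 -= -1·R0 → [0,-2,0,-2]
  R3 -= -1·R0 → [0,-4,-4,-3]
  R2 -= -1·R1 → [0,0,1,0]
  R3 -= -2·R1 → [0,0,-2,1]
  R3 -= -2·R2 → [0,0,0,1]

L=[[1,0,0,0],[-1,1,0,0],[-1,-1,1,0],[-1,-2,-2,1]] U=[[2,2,-2,0],[0,2,1,2],[0,0,1,0],[0,0,0,1]]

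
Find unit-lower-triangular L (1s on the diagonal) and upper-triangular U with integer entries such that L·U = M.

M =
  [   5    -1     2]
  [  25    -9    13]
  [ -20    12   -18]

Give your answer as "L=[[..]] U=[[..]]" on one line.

L=[[1,0,0],[5,1,0],[-4,-2,1]] U=[[5,-1,2],[0,-4,3],[0,0,-4]]

  row1 -= 5·row0 → [0,-4,3]
  row2 -= -4·row0 → [0,8,-10]
  row2 -= -2·row1 → [0,0,-4]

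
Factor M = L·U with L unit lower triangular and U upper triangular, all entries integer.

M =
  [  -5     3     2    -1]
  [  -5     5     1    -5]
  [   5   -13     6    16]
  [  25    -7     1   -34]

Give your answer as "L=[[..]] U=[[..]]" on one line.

  r1 -= 1·r0 → [0,2,-1,-4]
  r2 -= -1·r0 → [0,-10,8,15]
  r3 -= -5·r0 → [0,8,11,-39]
  r2 -= -5·r1 → [0,0,3,-5]
  r3 -= 4·r1 → [0,0,15,-23]
  r3 -= 5·r2 → [0,0,0,2]

L=[[1,0,0,0],[1,1,0,0],[-1,-5,1,0],[-5,4,5,1]] U=[[-5,3,2,-1],[0,2,-1,-4],[0,0,3,-5],[0,0,0,2]]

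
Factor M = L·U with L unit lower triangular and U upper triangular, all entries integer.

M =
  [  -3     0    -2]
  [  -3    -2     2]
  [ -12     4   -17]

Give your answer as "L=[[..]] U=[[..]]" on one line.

L=[[1,0,0],[1,1,0],[4,-2,1]] U=[[-3,0,-2],[0,-2,4],[0,0,-1]]

  row1 -= 1·row0 → [0,-2,4]
  row2 -= 4·row0 → [0,4,-9]
  row2 -= -2·row1 → [0,0,-1]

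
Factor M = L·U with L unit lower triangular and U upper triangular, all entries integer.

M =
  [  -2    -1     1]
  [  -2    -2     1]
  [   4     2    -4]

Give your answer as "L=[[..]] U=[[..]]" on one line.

  r1 -= 1·r0 → [0,-1,0]
  r2 -= -2·r0 → [0,0,-2]
  r2 -= 0·r1 → [0,0,-2]

L=[[1,0,0],[1,1,0],[-2,0,1]] U=[[-2,-1,1],[0,-1,0],[0,0,-2]]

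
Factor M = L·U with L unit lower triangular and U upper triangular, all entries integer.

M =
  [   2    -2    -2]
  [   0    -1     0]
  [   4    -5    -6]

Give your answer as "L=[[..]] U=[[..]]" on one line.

L=[[1,0,0],[0,1,0],[2,1,1]] U=[[2,-2,-2],[0,-1,0],[0,0,-2]]

  r1 -= 0·r0 → [0,-1,0]
  r2 -= 2·r0 → [0,-1,-2]
  r2 -= 1·r1 → [0,0,-2]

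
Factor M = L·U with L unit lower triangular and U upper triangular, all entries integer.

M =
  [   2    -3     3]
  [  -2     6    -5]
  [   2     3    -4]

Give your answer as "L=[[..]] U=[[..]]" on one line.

L=[[1,0,0],[-1,1,0],[1,2,1]] U=[[2,-3,3],[0,3,-2],[0,0,-3]]

  row1 -= -1·row0 → [0,3,-2]
  row2 -= 1·row0 → [0,6,-7]
  row2 -= 2·row1 → [0,0,-3]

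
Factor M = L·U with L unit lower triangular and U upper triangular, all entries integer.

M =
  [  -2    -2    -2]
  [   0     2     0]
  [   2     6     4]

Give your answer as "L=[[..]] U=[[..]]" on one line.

  row1 -= 0·row0 → [0,2,0]
  row2 -= -1·row0 → [0,4,2]
  row2 -= 2·row1 → [0,0,2]

L=[[1,0,0],[0,1,0],[-1,2,1]] U=[[-2,-2,-2],[0,2,0],[0,0,2]]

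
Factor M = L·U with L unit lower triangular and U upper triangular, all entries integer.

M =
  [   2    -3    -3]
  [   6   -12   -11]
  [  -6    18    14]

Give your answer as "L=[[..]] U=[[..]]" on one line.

  r1 -= 3·r0 → [0,-3,-2]
  r2 -= -3·r0 → [0,9,5]
  r2 -= -3·r1 → [0,0,-1]

L=[[1,0,0],[3,1,0],[-3,-3,1]] U=[[2,-3,-3],[0,-3,-2],[0,0,-1]]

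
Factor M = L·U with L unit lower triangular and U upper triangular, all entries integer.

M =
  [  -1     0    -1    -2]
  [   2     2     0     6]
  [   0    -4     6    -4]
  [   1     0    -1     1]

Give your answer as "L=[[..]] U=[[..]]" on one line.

  R1 -= -2·R0 → [0,2,-2,2]
  R2 -= 0·R0 → [0,-4,6,-4]
  R3 -= -1·R0 → [0,0,-2,-1]
  R2 -= -2·R1 → [0,0,2,0]
  R3 -= 0·R1 → [0,0,-2,-1]
  R3 -= -1·R2 → [0,0,0,-1]

L=[[1,0,0,0],[-2,1,0,0],[0,-2,1,0],[-1,0,-1,1]] U=[[-1,0,-1,-2],[0,2,-2,2],[0,0,2,0],[0,0,0,-1]]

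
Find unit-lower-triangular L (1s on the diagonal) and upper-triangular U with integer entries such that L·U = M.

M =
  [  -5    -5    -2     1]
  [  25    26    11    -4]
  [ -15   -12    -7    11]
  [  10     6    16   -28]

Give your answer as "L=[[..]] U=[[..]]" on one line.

  r1 -= -5·r0 → [0,1,1,1]
  r2 -= 3·r0 → [0,3,-1,8]
  r3 -= -2·r0 → [0,-4,12,-26]
  r2 -= 3·r1 → [0,0,-4,5]
  r3 -= -4·r1 → [0,0,16,-22]
  r3 -= -4·r2 → [0,0,0,-2]

L=[[1,0,0,0],[-5,1,0,0],[3,3,1,0],[-2,-4,-4,1]] U=[[-5,-5,-2,1],[0,1,1,1],[0,0,-4,5],[0,0,0,-2]]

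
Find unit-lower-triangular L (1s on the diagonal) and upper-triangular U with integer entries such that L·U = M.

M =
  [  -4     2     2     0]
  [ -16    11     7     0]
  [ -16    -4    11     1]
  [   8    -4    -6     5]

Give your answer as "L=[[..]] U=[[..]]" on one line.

L=[[1,0,0,0],[4,1,0,0],[4,-4,1,0],[-2,0,2,1]] U=[[-4,2,2,0],[0,3,-1,0],[0,0,-1,1],[0,0,0,3]]

  R1 -= 4·R0 → [0,3,-1,0]
  R2 -= 4·R0 → [0,-12,3,1]
  R3 -= -2·R0 → [0,0,-2,5]
  R2 -= -4·R1 → [0,0,-1,1]
  R3 -= 0·R1 → [0,0,-2,5]
  R3 -= 2·R2 → [0,0,0,3]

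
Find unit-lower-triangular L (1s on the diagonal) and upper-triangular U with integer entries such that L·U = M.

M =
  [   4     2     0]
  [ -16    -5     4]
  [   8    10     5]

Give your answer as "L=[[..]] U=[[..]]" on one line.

L=[[1,0,0],[-4,1,0],[2,2,1]] U=[[4,2,0],[0,3,4],[0,0,-3]]

  r1 -= -4·r0 → [0,3,4]
  r2 -= 2·r0 → [0,6,5]
  r2 -= 2·r1 → [0,0,-3]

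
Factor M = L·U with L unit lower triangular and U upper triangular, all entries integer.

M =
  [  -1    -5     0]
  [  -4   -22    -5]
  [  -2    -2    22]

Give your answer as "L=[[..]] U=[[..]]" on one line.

  R1 -= 4·R0 → [0,-2,-5]
  R2 -= 2·R0 → [0,8,22]
  R2 -= -4·R1 → [0,0,2]

L=[[1,0,0],[4,1,0],[2,-4,1]] U=[[-1,-5,0],[0,-2,-5],[0,0,2]]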